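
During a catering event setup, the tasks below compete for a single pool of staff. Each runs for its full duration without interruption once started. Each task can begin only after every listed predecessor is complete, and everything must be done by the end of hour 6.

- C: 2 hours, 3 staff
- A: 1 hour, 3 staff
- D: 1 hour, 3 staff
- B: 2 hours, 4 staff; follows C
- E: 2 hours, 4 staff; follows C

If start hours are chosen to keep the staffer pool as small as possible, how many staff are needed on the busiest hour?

6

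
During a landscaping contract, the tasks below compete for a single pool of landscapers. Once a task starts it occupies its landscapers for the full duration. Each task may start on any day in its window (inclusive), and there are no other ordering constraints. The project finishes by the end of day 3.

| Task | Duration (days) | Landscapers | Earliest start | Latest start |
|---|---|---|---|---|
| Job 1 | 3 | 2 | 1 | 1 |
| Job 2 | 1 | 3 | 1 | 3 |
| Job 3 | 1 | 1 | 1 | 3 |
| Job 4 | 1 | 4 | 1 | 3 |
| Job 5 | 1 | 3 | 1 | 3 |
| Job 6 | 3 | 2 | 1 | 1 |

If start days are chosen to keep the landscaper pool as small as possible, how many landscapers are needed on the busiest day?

Early-start (Job 1@1, Job 2@1, Job 3@1, Job 4@1, Job 5@1, Job 6@1) gives peak 15: d1:15  d2:4  d3:4.
Shift Job 4→2, Job 5→3.
Schedule Job 1@1, Job 2@1, Job 3@1, Job 4@2, Job 5@3, Job 6@1: d1:8  d2:8  d3:7 — peak 8.
Total landscaper-days = 23 over 3 days ⇒ peak ≥ ⌈23/3⌉ = 8, so 8 is optimal.

8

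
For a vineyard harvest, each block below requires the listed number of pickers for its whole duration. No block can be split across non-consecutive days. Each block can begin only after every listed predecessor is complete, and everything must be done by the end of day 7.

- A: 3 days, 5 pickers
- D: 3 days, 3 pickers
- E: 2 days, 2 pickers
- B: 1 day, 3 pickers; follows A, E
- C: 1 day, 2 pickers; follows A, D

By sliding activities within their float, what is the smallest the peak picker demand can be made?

Early-start (A@1, D@1, E@1, B@4, C@4) gives peak 10: d1:10  d2:10  d3:8  d4:5  d5:0  d6:0  d7:0.
Shift D→4, E→4, B→7, C→7.
Schedule A@1, D@4, E@4, B@7, C@7: d1:5  d2:5  d3:5  d4:5  d5:5  d6:3  d7:5 — peak 5.
Total picker-days = 33 over 7 days ⇒ peak ≥ ⌈33/7⌉ = 5, so 5 is optimal.

5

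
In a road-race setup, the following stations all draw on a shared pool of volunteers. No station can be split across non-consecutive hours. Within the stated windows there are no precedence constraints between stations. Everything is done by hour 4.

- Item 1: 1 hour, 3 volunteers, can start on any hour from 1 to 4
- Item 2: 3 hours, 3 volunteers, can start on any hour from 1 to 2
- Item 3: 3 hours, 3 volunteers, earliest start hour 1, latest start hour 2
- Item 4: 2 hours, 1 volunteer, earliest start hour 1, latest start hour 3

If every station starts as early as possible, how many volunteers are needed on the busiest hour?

Early-start schedule: Item 1@1, Item 2@1, Item 3@1, Item 4@1.
Load per hour: hour 1: 10, hour 2: 7, hour 3: 6, hour 4: 0.
Peak is 10.

10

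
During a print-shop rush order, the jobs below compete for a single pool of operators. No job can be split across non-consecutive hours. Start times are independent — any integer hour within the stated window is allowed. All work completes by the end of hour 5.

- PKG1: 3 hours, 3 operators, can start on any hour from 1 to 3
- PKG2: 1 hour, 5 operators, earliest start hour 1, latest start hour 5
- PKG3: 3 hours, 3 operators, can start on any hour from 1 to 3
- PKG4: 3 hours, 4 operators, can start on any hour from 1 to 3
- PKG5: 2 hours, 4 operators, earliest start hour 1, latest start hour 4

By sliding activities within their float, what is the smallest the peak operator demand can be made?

10

Early-start (PKG1@1, PKG2@1, PKG3@1, PKG4@1, PKG5@1) gives peak 19: h1:19  h2:14  h3:10  h4:0  h5:0.
Shift PKG2→4, PKG5→4.
Schedule PKG1@1, PKG2@4, PKG3@1, PKG4@1, PKG5@4: h1:10  h2:10  h3:10  h4:9  h5:4 — peak 10.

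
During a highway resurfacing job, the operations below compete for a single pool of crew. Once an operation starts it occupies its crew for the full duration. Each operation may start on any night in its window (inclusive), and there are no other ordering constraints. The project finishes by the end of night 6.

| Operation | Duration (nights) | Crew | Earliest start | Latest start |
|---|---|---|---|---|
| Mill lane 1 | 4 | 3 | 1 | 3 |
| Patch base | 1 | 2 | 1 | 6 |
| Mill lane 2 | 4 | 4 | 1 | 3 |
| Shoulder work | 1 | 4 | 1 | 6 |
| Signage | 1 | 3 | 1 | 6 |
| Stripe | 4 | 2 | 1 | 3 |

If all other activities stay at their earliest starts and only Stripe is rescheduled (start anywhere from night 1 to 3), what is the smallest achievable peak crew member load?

16

Stripe@1: n1:18  n2:9  n3:9  n4:9  n5:0  n6:0 → peak 18
Stripe@2: n1:16  n2:9  n3:9  n4:9  n5:2  n6:0 → peak 16
Stripe@3: n1:16  n2:7  n3:9  n4:9  n5:2  n6:2 → peak 16
Best is Stripe@2, peak 16.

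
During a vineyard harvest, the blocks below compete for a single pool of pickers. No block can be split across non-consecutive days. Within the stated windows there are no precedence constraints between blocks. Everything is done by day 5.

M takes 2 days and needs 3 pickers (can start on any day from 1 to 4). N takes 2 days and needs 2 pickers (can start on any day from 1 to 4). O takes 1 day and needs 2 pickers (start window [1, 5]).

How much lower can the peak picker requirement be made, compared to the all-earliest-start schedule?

4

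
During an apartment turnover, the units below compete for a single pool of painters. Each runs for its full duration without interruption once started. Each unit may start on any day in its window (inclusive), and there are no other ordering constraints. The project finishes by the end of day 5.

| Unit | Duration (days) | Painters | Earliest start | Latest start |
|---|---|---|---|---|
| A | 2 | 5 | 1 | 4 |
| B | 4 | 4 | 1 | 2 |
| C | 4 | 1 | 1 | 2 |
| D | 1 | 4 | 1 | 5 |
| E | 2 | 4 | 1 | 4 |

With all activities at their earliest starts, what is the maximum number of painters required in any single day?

Early-start schedule: A@1, B@1, C@1, D@1, E@1.
Load per day: day 1: 18, day 2: 14, day 3: 5, day 4: 5, day 5: 0.
Peak is 18.

18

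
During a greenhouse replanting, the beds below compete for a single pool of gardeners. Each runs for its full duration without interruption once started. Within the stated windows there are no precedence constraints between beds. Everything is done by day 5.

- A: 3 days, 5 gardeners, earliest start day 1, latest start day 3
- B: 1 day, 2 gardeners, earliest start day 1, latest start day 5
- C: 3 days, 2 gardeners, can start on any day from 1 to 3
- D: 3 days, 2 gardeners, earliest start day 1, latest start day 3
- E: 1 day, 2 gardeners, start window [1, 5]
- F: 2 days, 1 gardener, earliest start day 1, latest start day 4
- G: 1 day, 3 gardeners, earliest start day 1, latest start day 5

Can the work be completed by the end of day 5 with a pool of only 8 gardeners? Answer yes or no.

The minimum achievable peak is 9; 8 < 9, so no feasible schedule stays within the cap.

no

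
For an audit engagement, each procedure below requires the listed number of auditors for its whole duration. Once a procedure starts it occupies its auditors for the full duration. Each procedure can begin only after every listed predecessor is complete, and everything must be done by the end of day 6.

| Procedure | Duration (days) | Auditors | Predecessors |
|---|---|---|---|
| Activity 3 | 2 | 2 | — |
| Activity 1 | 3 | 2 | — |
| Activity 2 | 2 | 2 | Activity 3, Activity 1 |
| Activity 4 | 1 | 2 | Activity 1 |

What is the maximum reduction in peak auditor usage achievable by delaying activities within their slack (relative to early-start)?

Early-start peak: d1:4  d2:4  d3:2  d4:4  d5:2  d6:0 ⇒ 4.
Leveled (Activity 3@1, Activity 1@1, Activity 2@4, Activity 4@4): d1:4  d2:4  d3:2  d4:4  d5:2  d6:0 ⇒ 4.
Reduction 4 − 4 = 0.

0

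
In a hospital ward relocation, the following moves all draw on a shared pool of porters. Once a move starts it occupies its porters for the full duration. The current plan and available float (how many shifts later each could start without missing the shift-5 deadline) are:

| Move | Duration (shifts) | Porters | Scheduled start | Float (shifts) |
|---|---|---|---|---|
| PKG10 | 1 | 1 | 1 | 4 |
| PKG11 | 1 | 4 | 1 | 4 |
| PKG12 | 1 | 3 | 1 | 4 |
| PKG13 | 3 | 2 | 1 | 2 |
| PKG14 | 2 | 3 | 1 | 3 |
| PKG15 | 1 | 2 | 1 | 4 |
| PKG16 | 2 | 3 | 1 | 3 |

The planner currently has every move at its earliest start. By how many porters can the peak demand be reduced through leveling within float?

12

Early-start peak: s1:18  s2:8  s3:2  s4:0  s5:0 ⇒ 18.
Leveled (PKG10@1, PKG11@2, PKG12@1, PKG13@1, PKG14@3, PKG15@5, PKG16@4): s1:6  s2:6  s3:5  s4:6  s5:5 ⇒ 6.
Reduction 18 − 6 = 12.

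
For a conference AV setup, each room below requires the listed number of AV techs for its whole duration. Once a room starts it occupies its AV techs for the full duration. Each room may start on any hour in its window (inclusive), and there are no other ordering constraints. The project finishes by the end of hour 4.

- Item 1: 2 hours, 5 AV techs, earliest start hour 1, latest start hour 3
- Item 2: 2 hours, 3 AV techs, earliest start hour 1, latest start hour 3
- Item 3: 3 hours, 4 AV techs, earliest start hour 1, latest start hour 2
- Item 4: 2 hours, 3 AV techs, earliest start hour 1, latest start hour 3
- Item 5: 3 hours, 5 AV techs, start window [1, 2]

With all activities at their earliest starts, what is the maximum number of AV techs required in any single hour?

Early-start schedule: Item 1@1, Item 2@1, Item 3@1, Item 4@1, Item 5@1.
Load per hour: hour 1: 20, hour 2: 20, hour 3: 9, hour 4: 0.
Peak is 20.

20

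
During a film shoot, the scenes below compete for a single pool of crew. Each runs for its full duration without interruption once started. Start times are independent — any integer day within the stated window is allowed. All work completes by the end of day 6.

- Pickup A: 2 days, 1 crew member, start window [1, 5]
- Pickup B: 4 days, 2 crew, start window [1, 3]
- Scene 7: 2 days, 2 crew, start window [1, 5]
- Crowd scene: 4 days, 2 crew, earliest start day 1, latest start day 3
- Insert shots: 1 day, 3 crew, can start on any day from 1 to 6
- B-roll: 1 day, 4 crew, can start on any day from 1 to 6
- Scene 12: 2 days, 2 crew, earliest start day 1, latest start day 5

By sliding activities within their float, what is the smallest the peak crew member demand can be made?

Early-start (Pickup A@1, Pickup B@1, Scene 7@1, Crowd scene@1, Insert shots@1, B-roll@1, Scene 12@1) gives peak 16: d1:16  d2:9  d3:4  d4:4  d5:0  d6:0.
Shift Crowd scene→3, Insert shots→5, B-roll→6, Scene 12→3.
Schedule Pickup A@1, Pickup B@1, Scene 7@1, Crowd scene@3, Insert shots@5, B-roll@6, Scene 12@3: d1:5  d2:5  d3:6  d4:6  d5:5  d6:6 — peak 6.
Total crew member-days = 33 over 6 days ⇒ peak ≥ ⌈33/6⌉ = 6, so 6 is optimal.

6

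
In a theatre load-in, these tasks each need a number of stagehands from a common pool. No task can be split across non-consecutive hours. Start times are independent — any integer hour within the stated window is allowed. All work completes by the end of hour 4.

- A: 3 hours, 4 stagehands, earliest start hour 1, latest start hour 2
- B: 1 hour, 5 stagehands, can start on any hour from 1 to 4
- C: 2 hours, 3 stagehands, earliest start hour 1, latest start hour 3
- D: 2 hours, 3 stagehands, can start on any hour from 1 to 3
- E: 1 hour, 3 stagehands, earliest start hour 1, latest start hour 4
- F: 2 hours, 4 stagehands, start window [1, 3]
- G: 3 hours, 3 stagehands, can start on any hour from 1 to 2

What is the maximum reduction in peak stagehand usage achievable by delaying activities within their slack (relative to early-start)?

Early-start peak: h1:25  h2:17  h3:7  h4:0 ⇒ 25.
Leveled (A@1, B@1, C@3, D@3, E@4, F@1, G@2): h1:13  h2:11  h3:13  h4:12 ⇒ 13.
Reduction 25 − 13 = 12.

12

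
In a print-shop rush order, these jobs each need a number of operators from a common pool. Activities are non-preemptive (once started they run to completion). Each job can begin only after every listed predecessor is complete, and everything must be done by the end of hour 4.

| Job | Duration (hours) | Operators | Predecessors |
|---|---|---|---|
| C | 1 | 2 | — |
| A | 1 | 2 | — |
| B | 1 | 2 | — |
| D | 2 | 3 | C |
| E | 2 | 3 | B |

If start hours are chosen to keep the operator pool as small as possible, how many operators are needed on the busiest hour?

6

Schedule C@1, A@1, B@1, D@2, E@2: h1:6  h2:6  h3:6  h4:0 — peak 6.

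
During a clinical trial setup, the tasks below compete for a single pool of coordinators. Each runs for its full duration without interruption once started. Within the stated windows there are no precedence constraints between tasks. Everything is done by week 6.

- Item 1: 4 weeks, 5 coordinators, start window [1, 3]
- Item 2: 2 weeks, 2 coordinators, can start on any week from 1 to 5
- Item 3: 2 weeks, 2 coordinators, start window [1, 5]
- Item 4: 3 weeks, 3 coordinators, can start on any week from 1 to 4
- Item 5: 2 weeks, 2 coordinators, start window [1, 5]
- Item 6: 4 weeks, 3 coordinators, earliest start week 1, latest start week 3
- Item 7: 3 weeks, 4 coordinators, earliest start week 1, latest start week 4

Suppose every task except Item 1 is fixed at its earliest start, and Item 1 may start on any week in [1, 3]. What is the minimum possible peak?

16

Item 1@1: w1:21  w2:21  w3:15  w4:8  w5:0  w6:0 → peak 21
Item 1@2: w1:16  w2:21  w3:15  w4:8  w5:5  w6:0 → peak 21
Item 1@3: w1:16  w2:16  w3:15  w4:8  w5:5  w6:5 → peak 16
Best is Item 1@3, peak 16.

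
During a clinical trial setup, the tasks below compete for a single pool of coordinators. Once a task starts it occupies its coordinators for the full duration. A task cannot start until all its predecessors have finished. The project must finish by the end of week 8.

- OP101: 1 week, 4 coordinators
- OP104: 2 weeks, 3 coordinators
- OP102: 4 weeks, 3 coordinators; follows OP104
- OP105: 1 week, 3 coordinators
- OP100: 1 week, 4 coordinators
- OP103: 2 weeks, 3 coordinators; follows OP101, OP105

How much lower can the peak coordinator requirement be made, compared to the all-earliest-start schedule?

8

Early-start peak: w1:14  w2:6  w3:6  w4:3  w5:3  w6:3  w7:0  w8:0 ⇒ 14.
Leveled (OP101@1, OP104@2, OP102@4, OP105@2, OP100@8, OP103@3): w1:4  w2:6  w3:6  w4:6  w5:3  w6:3  w7:3  w8:4 ⇒ 6.
Reduction 14 − 6 = 8.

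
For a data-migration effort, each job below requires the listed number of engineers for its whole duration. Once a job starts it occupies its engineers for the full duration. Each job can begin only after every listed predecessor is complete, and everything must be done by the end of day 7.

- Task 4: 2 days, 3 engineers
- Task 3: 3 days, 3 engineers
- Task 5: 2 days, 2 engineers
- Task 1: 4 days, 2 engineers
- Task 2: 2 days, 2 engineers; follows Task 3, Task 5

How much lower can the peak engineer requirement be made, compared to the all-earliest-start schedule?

5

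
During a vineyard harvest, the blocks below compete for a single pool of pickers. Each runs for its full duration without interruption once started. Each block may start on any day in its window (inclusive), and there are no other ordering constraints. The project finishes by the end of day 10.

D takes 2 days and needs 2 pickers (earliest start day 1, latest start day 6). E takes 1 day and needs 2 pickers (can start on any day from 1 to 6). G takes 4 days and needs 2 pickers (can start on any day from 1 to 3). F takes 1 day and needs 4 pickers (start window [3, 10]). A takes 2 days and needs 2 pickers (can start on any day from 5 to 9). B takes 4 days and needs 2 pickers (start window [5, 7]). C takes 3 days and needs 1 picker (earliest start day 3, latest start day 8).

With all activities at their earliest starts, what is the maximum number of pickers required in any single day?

7

Early-start schedule: D@1, E@1, G@1, F@3, A@5, B@5, C@3.
Load per day: day 1: 6, day 2: 4, day 3: 7, day 4: 3, day 5: 5, day 6: 4, day 7: 2, day 8: 2, day 9: 0, day 10: 0.
Peak is 7.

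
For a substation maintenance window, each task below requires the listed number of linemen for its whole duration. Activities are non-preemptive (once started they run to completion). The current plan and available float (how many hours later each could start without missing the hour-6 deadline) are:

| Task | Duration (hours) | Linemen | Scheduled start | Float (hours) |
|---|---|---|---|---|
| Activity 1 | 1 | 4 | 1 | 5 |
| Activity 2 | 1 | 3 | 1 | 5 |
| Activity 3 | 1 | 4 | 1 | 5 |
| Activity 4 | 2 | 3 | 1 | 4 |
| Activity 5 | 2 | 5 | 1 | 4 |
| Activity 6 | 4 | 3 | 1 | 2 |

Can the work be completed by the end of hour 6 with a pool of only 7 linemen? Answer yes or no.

no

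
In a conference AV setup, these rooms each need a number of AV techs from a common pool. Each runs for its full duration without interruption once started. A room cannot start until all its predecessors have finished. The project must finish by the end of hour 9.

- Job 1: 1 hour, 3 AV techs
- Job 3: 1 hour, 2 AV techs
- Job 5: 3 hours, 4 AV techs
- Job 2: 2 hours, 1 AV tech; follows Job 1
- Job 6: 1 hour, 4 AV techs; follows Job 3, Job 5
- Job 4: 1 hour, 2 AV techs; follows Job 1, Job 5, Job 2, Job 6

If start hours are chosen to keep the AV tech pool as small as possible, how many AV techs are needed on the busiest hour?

Early-start (Job 1@1, Job 3@1, Job 5@1, Job 2@2, Job 6@4, Job 4@5) gives peak 9: h1:9  h2:5  h3:5  h4:4  h5:2  h6:0  h7:0  h8:0  h9:0.
Shift Job 3→2, Job 5→3, Job 2→6, Job 6→8, Job 4→9.
Schedule Job 1@1, Job 3@2, Job 5@3, Job 2@6, Job 6@8, Job 4@9: h1:3  h2:2  h3:4  h4:4  h5:4  h6:1  h7:1  h8:4  h9:2 — peak 4.

4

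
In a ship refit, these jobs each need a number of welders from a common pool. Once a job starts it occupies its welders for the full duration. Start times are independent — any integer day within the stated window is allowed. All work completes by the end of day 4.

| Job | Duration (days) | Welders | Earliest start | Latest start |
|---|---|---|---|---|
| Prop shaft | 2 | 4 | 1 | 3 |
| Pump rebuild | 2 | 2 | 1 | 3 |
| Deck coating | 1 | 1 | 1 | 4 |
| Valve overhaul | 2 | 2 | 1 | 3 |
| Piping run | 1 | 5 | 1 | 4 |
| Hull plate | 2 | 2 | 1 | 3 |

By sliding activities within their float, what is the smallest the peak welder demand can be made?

8

Early-start (Prop shaft@1, Pump rebuild@1, Deck coating@1, Valve overhaul@1, Piping run@1, Hull plate@1) gives peak 16: d1:16  d2:10  d3:0  d4:0.
Shift Valve overhaul→2, Piping run→4, Hull plate→3.
Schedule Prop shaft@1, Pump rebuild@1, Deck coating@1, Valve overhaul@2, Piping run@4, Hull plate@3: d1:7  d2:8  d3:4  d4:7 — peak 8.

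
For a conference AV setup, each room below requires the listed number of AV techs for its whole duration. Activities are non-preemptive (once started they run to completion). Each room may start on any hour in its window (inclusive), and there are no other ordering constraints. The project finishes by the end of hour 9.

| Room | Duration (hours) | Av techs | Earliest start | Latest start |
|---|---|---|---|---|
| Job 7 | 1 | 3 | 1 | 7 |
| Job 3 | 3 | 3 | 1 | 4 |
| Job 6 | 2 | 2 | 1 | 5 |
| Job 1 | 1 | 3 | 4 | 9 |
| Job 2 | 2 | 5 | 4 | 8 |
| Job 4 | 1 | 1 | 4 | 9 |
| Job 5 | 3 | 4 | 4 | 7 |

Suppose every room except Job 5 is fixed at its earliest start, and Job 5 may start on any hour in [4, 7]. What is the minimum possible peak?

Job 5@4: h1:8  h2:5  h3:3  h4:13  h5:9  h6:4  h7:0  h8:0  h9:0 → peak 13
Job 5@5: h1:8  h2:5  h3:3  h4:9  h5:9  h6:4  h7:4  h8:0  h9:0 → peak 9
Job 5@6: h1:8  h2:5  h3:3  h4:9  h5:5  h6:4  h7:4  h8:4  h9:0 → peak 9
Job 5@7: h1:8  h2:5  h3:3  h4:9  h5:5  h6:0  h7:4  h8:4  h9:4 → peak 9
Best is Job 5@5, peak 9.

9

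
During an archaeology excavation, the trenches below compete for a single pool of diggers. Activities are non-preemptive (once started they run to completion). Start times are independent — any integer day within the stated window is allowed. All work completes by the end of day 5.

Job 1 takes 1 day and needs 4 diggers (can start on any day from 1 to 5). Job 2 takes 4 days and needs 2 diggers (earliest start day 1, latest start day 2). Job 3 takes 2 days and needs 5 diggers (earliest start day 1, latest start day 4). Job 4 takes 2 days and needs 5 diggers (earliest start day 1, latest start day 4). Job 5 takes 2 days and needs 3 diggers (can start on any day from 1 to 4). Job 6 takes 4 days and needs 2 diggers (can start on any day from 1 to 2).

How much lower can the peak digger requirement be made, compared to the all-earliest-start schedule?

Early-start peak: d1:21  d2:17  d3:4  d4:4  d5:0 ⇒ 21.
Leveled (Job 1@1, Job 2@1, Job 3@1, Job 4@3, Job 5@2, Job 6@2): d1:11  d2:12  d3:12  d4:9  d5:2 ⇒ 12.
Reduction 21 − 12 = 9.

9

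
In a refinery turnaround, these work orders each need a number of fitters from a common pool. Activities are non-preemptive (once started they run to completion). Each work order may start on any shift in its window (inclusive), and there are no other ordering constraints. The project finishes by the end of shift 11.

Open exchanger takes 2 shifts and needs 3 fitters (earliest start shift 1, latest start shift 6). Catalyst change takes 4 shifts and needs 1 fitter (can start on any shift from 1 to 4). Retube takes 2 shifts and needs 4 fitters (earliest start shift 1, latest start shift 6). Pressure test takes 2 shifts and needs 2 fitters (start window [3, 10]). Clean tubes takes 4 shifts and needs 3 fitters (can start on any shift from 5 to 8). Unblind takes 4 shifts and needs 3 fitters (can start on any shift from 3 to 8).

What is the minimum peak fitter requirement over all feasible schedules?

Early-start (Open exchanger@1, Catalyst change@1, Retube@1, Pressure test@3, Clean tubes@5, Unblind@3) gives peak 8: s1:8  s2:8  s3:6  s4:6  s5:6  s6:6  s7:3  s8:3  s9:0  s10:0  s11:0.
Shift Retube→3, Pressure test→5, Unblind→7.
Schedule Open exchanger@1, Catalyst change@1, Retube@3, Pressure test@5, Clean tubes@5, Unblind@7: s1:4  s2:4  s3:5  s4:5  s5:5  s6:5  s7:6  s8:6  s9:3  s10:3  s11:0 — peak 6.

6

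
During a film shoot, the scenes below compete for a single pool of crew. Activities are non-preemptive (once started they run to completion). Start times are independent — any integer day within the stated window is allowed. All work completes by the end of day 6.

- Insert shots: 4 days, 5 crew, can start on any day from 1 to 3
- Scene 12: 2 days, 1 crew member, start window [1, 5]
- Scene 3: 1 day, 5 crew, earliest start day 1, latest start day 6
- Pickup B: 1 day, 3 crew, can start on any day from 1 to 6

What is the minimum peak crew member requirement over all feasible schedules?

Early-start (Insert shots@1, Scene 12@1, Scene 3@1, Pickup B@1) gives peak 14: d1:14  d2:6  d3:5  d4:5  d5:0  d6:0.
Shift Scene 3→5, Pickup B→6.
Schedule Insert shots@1, Scene 12@1, Scene 3@5, Pickup B@6: d1:6  d2:6  d3:5  d4:5  d5:5  d6:3 — peak 6.

6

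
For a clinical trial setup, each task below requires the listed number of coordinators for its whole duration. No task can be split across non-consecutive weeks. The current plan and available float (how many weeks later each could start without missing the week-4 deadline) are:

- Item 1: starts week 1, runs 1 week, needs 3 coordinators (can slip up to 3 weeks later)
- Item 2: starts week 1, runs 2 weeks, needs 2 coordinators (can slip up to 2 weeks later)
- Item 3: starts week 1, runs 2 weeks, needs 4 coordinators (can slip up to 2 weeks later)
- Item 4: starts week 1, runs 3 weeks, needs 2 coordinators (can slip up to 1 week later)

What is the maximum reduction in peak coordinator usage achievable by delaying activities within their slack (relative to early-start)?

5

Early-start peak: w1:11  w2:8  w3:2  w4:0 ⇒ 11.
Leveled (Item 1@1, Item 2@1, Item 3@3, Item 4@2): w1:5  w2:4  w3:6  w4:6 ⇒ 6.
Reduction 11 − 6 = 5.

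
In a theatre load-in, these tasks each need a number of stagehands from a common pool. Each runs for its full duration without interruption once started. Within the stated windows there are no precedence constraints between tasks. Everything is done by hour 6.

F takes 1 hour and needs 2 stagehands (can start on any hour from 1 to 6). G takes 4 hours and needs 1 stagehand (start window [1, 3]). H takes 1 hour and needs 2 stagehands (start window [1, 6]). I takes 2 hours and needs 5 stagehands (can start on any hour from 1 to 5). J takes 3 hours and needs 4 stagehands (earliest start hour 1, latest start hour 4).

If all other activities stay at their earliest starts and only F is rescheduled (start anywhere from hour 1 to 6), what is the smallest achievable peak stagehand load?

F@1: h1:14  h2:10  h3:5  h4:1  h5:0  h6:0 → peak 14
F@2: h1:12  h2:12  h3:5  h4:1  h5:0  h6:0 → peak 12
F@3: h1:12  h2:10  h3:7  h4:1  h5:0  h6:0 → peak 12
F@4: h1:12  h2:10  h3:5  h4:3  h5:0  h6:0 → peak 12
F@5: h1:12  h2:10  h3:5  h4:1  h5:2  h6:0 → peak 12
F@6: h1:12  h2:10  h3:5  h4:1  h5:0  h6:2 → peak 12
Best is F@2, peak 12.

12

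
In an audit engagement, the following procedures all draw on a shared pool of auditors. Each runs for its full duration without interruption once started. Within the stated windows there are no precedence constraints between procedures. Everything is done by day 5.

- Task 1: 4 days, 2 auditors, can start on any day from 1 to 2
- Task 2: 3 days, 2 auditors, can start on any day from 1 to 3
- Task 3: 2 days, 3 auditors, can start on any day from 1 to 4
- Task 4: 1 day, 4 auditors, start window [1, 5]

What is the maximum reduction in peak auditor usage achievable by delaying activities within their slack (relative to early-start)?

5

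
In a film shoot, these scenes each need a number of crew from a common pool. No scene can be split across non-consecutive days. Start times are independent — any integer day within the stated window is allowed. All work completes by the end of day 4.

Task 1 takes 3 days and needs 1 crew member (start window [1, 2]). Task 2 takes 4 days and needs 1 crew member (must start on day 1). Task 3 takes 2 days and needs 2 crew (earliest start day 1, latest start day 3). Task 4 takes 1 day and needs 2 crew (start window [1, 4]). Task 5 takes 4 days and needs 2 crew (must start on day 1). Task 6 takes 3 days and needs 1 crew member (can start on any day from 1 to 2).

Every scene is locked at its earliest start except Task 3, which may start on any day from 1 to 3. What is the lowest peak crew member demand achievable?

7

Task 3@1: d1:9  d2:7  d3:5  d4:3 → peak 9
Task 3@2: d1:7  d2:7  d3:7  d4:3 → peak 7
Task 3@3: d1:7  d2:5  d3:7  d4:5 → peak 7
Best is Task 3@2, peak 7.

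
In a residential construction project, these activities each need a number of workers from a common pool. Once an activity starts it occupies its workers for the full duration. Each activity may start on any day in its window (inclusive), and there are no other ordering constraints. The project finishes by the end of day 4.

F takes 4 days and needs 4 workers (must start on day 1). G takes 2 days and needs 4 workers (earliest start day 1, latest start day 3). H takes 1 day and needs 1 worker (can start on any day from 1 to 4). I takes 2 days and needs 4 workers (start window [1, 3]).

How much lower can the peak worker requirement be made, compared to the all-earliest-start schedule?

Early-start peak: d1:13  d2:12  d3:4  d4:4 ⇒ 13.
Leveled (F@1, G@1, H@1, I@3): d1:9  d2:8  d3:8  d4:8 ⇒ 9.
Reduction 13 − 9 = 4.

4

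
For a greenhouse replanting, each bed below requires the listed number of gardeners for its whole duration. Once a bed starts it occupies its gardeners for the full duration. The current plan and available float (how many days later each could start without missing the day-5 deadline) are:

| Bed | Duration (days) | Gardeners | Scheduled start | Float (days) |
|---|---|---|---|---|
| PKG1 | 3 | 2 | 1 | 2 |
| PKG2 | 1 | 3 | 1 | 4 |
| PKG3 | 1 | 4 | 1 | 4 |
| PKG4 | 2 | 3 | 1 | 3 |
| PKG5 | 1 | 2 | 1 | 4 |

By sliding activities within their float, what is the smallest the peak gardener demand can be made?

Early-start (PKG1@1, PKG2@1, PKG3@1, PKG4@1, PKG5@1) gives peak 14: d1:14  d2:5  d3:2  d4:0  d5:0.
Shift PKG3→4, PKG4→2, PKG5→5.
Schedule PKG1@1, PKG2@1, PKG3@4, PKG4@2, PKG5@5: d1:5  d2:5  d3:5  d4:4  d5:2 — peak 5.
Total gardener-days = 21 over 5 days ⇒ peak ≥ ⌈21/5⌉ = 5, so 5 is optimal.

5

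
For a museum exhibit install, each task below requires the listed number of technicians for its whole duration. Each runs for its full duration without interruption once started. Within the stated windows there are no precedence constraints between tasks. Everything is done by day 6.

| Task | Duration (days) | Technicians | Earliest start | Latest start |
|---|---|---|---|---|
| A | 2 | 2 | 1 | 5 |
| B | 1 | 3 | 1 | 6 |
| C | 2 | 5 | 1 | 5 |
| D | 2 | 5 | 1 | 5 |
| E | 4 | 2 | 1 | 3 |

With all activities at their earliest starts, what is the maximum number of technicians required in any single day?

17

Early-start schedule: A@1, B@1, C@1, D@1, E@1.
Load per day: day 1: 17, day 2: 14, day 3: 2, day 4: 2, day 5: 0, day 6: 0.
Peak is 17.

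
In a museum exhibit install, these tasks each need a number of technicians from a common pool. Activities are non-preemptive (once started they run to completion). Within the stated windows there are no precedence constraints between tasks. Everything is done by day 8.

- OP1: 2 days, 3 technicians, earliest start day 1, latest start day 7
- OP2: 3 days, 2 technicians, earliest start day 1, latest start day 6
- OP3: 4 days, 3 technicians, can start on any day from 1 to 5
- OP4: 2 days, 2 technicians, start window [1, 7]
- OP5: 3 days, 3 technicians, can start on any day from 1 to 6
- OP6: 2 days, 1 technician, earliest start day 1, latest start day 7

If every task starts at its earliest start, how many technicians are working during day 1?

14

At early start, day 1 has: OP1, OP2, OP3, OP4, OP5, OP6.
Demand: 3 + 2 + 3 + 2 + 3 + 1 = 14.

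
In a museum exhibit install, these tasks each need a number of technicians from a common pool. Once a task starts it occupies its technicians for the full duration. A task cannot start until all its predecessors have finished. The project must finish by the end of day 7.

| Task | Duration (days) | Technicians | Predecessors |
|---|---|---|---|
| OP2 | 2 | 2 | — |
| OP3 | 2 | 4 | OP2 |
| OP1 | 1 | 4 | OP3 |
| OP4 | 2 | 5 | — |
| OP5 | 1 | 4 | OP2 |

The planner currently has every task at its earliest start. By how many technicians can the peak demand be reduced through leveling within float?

Early-start peak: d1:7  d2:7  d3:8  d4:4  d5:4  d6:0  d7:0 ⇒ 8.
Leveled (OP2@1, OP3@3, OP1@5, OP4@1, OP5@6): d1:7  d2:7  d3:4  d4:4  d5:4  d6:4  d7:0 ⇒ 7.
Reduction 8 − 7 = 1.

1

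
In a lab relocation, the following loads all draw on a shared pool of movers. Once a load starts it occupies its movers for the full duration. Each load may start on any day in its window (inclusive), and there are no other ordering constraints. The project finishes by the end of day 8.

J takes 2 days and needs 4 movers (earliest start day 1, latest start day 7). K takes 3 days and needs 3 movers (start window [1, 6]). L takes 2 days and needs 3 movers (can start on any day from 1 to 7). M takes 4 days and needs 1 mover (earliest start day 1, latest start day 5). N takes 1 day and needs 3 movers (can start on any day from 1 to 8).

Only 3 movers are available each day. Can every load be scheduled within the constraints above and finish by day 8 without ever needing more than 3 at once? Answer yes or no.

no

Total mover-days = 30; over 8 days the average is 30/8 > 3, so some day must exceed 3.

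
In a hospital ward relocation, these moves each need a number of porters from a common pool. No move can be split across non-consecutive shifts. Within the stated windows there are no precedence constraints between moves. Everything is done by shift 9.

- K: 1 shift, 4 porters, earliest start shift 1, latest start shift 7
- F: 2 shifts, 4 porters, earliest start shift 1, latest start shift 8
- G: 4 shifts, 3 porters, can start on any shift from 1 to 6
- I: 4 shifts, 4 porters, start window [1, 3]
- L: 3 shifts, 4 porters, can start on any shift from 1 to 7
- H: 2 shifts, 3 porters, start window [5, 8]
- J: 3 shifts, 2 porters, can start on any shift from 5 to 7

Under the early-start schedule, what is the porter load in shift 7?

2

At early start, shift 7 has: J.
Demand: 2 = 2.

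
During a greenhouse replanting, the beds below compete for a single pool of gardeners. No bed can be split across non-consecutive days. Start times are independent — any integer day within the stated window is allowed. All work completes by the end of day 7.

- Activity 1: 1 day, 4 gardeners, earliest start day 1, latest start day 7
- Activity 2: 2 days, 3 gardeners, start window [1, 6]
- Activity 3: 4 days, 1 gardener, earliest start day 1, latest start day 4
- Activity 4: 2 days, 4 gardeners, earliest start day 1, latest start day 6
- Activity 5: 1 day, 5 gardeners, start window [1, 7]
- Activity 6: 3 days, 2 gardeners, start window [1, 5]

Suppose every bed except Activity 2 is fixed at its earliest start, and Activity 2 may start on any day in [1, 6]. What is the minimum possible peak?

Activity 2@1: d1:19  d2:10  d3:3  d4:1  d5:0  d6:0  d7:0 → peak 19
Activity 2@2: d1:16  d2:10  d3:6  d4:1  d5:0  d6:0  d7:0 → peak 16
Activity 2@3: d1:16  d2:7  d3:6  d4:4  d5:0  d6:0  d7:0 → peak 16
Activity 2@4: d1:16  d2:7  d3:3  d4:4  d5:3  d6:0  d7:0 → peak 16
Activity 2@5: d1:16  d2:7  d3:3  d4:1  d5:3  d6:3  d7:0 → peak 16
Activity 2@6: d1:16  d2:7  d3:3  d4:1  d5:0  d6:3  d7:3 → peak 16
Best is Activity 2@2, peak 16.

16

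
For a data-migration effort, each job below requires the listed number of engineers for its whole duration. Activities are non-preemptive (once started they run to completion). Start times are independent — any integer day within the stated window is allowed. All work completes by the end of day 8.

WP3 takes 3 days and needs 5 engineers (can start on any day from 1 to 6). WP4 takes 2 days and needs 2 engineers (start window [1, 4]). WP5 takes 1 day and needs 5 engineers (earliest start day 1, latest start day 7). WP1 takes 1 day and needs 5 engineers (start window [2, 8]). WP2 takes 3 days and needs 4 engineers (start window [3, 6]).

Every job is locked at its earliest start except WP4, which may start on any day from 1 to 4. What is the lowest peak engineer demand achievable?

WP4@1: d1:12  d2:12  d3:9  d4:4  d5:4  d6:0  d7:0  d8:0 → peak 12
WP4@2: d1:10  d2:12  d3:11  d4:4  d5:4  d6:0  d7:0  d8:0 → peak 12
WP4@3: d1:10  d2:10  d3:11  d4:6  d5:4  d6:0  d7:0  d8:0 → peak 11
WP4@4: d1:10  d2:10  d3:9  d4:6  d5:6  d6:0  d7:0  d8:0 → peak 10
Best is WP4@4, peak 10.

10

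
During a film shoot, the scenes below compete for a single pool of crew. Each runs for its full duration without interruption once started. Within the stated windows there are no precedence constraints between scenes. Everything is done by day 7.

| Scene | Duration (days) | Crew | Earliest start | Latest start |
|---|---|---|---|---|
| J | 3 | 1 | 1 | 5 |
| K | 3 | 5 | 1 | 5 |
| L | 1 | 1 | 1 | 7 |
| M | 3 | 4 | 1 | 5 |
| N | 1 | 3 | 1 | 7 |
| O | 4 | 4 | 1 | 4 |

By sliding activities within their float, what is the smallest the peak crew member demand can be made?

8

Early-start (J@1, K@1, L@1, M@1, N@1, O@1) gives peak 18: d1:18  d2:14  d3:14  d4:4  d5:0  d6:0  d7:0.
Shift M→4, N→7, O→4.
Schedule J@1, K@1, L@1, M@4, N@7, O@4: d1:7  d2:6  d3:6  d4:8  d5:8  d6:8  d7:7 — peak 8.
Total crew member-days = 50 over 7 days ⇒ peak ≥ ⌈50/7⌉ = 8, so 8 is optimal.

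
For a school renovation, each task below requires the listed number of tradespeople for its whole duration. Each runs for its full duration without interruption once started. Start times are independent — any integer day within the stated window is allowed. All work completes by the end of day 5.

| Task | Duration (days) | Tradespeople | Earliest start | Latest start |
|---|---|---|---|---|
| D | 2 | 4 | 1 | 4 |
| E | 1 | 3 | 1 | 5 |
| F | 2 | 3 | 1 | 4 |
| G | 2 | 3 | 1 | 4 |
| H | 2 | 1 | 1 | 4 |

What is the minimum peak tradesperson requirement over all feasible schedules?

Early-start (D@1, E@1, F@1, G@1, H@1) gives peak 14: d1:14  d2:11  d3:0  d4:0  d5:0.
Shift E→3, F→3, G→4.
Schedule D@1, E@3, F@3, G@4, H@1: d1:5  d2:5  d3:6  d4:6  d5:3 — peak 6.

6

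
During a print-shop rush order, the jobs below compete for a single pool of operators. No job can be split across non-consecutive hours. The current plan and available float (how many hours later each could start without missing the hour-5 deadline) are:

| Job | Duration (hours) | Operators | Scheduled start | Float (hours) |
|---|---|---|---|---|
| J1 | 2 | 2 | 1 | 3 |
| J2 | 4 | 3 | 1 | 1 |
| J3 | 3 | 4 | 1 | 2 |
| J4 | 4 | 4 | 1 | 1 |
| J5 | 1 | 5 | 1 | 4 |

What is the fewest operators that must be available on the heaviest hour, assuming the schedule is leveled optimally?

11

Early-start (J1@1, J2@1, J3@1, J4@1, J5@1) gives peak 18: h1:18  h2:13  h3:11  h4:7  h5:0.
Shift J3→3, J5→5.
Schedule J1@1, J2@1, J3@3, J4@1, J5@5: h1:9  h2:9  h3:11  h4:11  h5:9 — peak 11.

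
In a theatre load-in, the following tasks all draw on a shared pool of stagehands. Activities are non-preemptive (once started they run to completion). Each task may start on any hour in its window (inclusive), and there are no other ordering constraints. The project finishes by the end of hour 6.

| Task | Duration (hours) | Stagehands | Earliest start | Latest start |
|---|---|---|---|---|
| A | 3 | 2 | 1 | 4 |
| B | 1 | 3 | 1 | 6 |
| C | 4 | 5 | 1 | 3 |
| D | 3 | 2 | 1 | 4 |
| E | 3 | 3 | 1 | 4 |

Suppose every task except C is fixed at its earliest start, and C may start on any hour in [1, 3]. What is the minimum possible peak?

C@1: h1:15  h2:12  h3:12  h4:5  h5:0  h6:0 → peak 15
C@2: h1:10  h2:12  h3:12  h4:5  h5:5  h6:0 → peak 12
C@3: h1:10  h2:7  h3:12  h4:5  h5:5  h6:5 → peak 12
Best is C@2, peak 12.

12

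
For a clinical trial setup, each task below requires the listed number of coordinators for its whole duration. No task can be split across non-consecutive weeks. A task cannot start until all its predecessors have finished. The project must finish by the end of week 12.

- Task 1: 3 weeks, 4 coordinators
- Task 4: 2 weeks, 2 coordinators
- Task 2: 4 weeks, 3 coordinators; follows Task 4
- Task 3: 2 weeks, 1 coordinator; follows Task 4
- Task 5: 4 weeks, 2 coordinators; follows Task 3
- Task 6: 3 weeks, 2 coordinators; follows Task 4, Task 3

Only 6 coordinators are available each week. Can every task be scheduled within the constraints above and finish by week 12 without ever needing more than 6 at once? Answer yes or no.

yes

Schedule Task 1@1, Task 4@4, Task 2@6, Task 3@6, Task 5@8, Task 6@10: w1:4  w2:4  w3:4  w4:2  w5:2  w6:4  w7:4  w8:5  w9:5  w10:4  w11:4  w12:2 — peak 5 ≤ 6.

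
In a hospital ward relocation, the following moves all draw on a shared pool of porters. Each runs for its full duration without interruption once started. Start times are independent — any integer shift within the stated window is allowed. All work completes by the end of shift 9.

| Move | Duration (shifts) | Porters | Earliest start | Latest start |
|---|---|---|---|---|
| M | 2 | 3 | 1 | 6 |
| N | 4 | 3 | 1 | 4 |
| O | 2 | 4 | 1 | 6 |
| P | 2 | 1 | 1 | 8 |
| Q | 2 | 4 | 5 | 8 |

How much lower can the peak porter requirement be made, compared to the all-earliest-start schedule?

5

Early-start peak: s1:11  s2:11  s3:3  s4:3  s5:4  s6:4  s7:0  s8:0  s9:0 ⇒ 11.
Leveled (M@1, N@1, O@5, P@3, Q@7): s1:6  s2:6  s3:4  s4:4  s5:4  s6:4  s7:4  s8:4  s9:0 ⇒ 6.
Reduction 11 − 6 = 5.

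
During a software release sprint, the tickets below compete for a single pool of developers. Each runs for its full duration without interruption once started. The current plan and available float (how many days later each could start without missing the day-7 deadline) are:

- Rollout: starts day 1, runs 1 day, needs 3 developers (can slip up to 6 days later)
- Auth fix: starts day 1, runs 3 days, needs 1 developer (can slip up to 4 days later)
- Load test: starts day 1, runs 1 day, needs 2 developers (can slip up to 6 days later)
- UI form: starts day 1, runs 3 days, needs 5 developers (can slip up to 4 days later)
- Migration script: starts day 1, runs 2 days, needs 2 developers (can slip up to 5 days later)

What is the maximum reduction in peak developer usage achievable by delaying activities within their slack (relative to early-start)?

8

Early-start peak: d1:13  d2:8  d3:6  d4:0  d5:0  d6:0  d7:0 ⇒ 13.
Leveled (Rollout@1, Auth fix@1, Load test@2, UI form@4, Migration script@2): d1:4  d2:5  d3:3  d4:5  d5:5  d6:5  d7:0 ⇒ 5.
Reduction 13 − 5 = 8.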